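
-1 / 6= -0.17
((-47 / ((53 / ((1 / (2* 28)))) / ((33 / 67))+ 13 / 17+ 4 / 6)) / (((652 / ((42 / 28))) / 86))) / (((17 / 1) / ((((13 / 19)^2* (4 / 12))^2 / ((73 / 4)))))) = -634939591 / 5243431961399545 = -0.00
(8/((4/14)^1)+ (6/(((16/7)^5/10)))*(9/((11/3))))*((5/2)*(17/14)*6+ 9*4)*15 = 12944476935/524288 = 24689.63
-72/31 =-2.32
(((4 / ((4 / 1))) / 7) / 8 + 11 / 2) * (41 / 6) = 4223 / 112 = 37.71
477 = 477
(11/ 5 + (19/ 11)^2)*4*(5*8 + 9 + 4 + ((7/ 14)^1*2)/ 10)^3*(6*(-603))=-849372477153984/ 75625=-11231371598.73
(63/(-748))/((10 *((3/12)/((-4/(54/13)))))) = 91/2805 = 0.03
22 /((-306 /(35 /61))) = -385 /9333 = -0.04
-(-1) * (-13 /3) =-4.33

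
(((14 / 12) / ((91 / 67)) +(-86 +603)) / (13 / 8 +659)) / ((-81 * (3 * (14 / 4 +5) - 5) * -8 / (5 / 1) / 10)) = 403930 / 136901583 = 0.00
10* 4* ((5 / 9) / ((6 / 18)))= 200 / 3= 66.67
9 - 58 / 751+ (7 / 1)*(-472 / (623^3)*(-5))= 231477638541 / 25942154231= 8.92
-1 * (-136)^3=2515456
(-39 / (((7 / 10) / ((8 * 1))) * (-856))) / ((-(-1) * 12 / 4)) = 130 / 749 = 0.17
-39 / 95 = -0.41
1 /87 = 0.01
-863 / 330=-2.62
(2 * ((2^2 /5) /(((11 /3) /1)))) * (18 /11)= 432 /605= 0.71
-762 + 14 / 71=-54088 / 71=-761.80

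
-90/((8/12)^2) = -405/2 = -202.50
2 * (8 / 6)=2.67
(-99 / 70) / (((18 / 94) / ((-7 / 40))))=517 / 400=1.29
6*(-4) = -24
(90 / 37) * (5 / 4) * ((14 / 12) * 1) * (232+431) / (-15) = -23205 / 148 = -156.79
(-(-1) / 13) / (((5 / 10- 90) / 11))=-22 / 2327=-0.01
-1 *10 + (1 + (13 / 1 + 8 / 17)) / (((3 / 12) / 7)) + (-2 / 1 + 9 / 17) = 6693 / 17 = 393.71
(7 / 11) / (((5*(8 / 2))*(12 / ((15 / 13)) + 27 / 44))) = 7 / 2423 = 0.00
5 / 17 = 0.29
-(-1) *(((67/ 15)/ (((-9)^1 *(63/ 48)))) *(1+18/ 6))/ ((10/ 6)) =-4288/ 4725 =-0.91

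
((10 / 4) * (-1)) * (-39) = 195 / 2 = 97.50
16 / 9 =1.78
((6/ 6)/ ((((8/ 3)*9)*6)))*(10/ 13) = 5/ 936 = 0.01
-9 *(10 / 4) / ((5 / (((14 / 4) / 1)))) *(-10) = 315 / 2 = 157.50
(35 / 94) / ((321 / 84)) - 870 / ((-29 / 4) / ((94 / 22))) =28368950 / 55319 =512.82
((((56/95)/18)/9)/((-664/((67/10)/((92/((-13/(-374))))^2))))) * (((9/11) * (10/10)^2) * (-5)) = 79261/3696713067421440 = 0.00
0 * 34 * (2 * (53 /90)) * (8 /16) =0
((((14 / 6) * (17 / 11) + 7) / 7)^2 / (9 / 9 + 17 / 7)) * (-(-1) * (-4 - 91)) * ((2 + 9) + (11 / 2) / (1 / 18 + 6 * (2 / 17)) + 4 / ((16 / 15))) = -8511584375 / 6089688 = -1397.70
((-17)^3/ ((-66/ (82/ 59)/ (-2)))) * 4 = -1611464/ 1947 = -827.67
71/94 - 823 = -77291/94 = -822.24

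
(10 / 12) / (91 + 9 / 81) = 3 / 328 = 0.01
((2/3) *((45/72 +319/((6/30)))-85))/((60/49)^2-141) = -29016085/4019292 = -7.22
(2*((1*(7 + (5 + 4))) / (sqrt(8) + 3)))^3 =3244032 - 2293760*sqrt(2) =165.50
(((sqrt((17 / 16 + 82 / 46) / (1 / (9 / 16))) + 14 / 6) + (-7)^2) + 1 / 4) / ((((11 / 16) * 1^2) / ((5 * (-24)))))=-99040 / 11 - 360 * sqrt(24081) / 253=-9224.45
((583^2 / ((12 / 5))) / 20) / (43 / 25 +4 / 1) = 772475 / 624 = 1237.94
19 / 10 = 1.90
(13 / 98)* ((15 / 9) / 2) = 0.11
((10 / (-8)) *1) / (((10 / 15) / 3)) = -5.62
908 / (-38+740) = 454 / 351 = 1.29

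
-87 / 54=-29 / 18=-1.61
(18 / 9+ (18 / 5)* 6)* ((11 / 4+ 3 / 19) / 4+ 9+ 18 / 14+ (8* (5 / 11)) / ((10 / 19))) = 24751267 / 58520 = 422.95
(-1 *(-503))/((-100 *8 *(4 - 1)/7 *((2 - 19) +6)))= 3521/26400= 0.13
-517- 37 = -554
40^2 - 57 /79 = 126343 /79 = 1599.28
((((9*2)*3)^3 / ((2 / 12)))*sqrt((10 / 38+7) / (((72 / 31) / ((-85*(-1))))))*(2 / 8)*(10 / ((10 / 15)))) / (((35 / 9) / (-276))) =-293355432*sqrt(3454485) / 133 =-4099530756.38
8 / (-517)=-8 / 517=-0.02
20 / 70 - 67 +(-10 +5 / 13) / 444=-2696399 / 40404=-66.74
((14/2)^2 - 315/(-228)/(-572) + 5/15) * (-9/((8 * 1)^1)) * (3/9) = -6433541/347776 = -18.50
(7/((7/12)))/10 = 6/5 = 1.20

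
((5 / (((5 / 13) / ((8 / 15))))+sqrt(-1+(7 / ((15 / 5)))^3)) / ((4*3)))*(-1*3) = -26 / 15- sqrt(237) / 18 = -2.59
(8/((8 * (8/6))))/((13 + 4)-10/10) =3/64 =0.05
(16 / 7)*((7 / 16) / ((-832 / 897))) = -69 / 64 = -1.08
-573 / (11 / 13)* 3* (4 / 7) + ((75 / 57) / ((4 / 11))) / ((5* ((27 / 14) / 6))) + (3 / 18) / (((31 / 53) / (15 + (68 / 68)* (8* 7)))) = -929337779 / 816354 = -1138.40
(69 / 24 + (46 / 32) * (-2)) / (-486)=0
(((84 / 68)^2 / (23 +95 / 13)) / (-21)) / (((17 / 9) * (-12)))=819 / 7742888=0.00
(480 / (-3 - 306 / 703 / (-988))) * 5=-277825600 / 347231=-800.12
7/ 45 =0.16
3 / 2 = 1.50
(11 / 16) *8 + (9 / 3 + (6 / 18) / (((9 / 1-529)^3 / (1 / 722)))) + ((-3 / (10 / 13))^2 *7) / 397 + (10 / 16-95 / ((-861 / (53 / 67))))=7347239559265380909 / 774987030633088000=9.48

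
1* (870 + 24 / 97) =84414 / 97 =870.25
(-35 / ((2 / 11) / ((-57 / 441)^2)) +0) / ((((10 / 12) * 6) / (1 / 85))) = -3971 / 524790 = -0.01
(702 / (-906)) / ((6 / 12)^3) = -936 / 151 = -6.20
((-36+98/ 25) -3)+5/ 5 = -852/ 25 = -34.08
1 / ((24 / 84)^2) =12.25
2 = 2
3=3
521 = 521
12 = 12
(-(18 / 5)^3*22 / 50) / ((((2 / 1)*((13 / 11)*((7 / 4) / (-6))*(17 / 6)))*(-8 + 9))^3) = 31870270181376 / 11569669759375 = 2.75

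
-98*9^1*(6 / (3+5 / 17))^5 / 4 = -3105227259 / 702464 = -4420.48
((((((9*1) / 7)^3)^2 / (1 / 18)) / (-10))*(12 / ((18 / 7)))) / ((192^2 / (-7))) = 177147 / 24586240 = 0.01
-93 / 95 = -0.98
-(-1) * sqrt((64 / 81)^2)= 64 / 81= 0.79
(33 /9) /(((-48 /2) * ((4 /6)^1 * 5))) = -11 /240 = -0.05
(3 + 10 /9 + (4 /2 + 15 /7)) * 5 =2600 /63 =41.27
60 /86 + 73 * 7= 511.70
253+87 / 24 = 256.62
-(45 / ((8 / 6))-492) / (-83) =-1833 / 332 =-5.52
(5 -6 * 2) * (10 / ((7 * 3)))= -10 / 3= -3.33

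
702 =702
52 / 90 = 26 / 45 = 0.58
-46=-46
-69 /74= -0.93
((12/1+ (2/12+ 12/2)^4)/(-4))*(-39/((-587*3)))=-24566269/3043008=-8.07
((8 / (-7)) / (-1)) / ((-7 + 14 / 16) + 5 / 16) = -128 / 651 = -0.20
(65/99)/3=65/297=0.22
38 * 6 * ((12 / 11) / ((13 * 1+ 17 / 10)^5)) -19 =-1593977430107 / 83895148953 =-19.00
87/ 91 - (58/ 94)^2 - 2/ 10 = 377241/ 1005095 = 0.38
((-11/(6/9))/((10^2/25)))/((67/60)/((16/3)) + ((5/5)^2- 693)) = 440/73791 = 0.01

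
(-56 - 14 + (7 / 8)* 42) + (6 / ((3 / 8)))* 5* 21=6587 / 4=1646.75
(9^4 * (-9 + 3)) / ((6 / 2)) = -13122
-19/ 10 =-1.90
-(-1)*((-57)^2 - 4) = 3245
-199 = -199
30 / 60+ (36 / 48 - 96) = -379 / 4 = -94.75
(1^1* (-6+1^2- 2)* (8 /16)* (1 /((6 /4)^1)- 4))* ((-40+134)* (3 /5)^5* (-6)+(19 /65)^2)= -161816641 /316875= -510.66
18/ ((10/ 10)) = 18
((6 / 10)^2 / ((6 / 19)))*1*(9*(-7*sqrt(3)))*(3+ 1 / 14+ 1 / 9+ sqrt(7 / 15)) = -22857*sqrt(3) / 100-3591*sqrt(35) / 250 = -480.87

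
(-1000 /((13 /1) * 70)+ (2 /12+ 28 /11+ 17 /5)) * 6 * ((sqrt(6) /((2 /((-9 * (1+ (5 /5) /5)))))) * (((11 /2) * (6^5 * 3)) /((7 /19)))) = -900817846704 * sqrt(6) /15925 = -138558497.68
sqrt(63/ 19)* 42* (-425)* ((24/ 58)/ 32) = -80325* sqrt(133)/ 2204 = -420.31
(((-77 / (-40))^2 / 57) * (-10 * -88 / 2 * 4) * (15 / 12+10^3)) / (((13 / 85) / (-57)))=-4440435615 / 104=-42696496.30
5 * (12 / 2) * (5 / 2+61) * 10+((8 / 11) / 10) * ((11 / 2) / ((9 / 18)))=95254 / 5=19050.80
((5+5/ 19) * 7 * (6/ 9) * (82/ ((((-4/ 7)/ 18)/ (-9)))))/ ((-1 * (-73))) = 10848600/ 1387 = 7821.63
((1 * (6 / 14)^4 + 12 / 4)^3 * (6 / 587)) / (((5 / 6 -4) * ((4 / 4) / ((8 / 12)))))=-9275152375296 / 154371876152753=-0.06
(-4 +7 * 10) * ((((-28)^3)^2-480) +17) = 31804729506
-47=-47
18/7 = 2.57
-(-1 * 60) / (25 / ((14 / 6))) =28 / 5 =5.60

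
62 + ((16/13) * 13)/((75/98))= 6218/75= 82.91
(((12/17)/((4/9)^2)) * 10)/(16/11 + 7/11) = 13365/782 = 17.09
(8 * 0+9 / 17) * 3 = 1.59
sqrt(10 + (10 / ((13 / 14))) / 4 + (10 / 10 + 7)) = sqrt(3497) / 13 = 4.55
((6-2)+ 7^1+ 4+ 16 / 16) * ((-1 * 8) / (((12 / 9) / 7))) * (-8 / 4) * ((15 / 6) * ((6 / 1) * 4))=80640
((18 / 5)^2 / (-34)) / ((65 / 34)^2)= -11016 / 105625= -0.10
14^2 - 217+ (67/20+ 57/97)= -33101/1940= -17.06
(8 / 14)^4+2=5058 / 2401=2.11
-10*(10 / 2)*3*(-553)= 82950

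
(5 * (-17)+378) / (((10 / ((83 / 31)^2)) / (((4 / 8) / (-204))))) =-2018477 / 3920880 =-0.51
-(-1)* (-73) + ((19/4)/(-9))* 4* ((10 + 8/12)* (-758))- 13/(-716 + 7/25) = 16996.06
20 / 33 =0.61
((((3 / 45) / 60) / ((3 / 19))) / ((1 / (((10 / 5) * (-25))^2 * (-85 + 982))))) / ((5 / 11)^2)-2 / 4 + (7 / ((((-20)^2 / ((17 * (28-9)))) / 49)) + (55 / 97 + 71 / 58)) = 76656.15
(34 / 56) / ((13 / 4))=17 / 91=0.19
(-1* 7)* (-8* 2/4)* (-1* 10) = -280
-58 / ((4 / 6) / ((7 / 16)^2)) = -4263 / 256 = -16.65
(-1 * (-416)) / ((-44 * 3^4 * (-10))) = 52 / 4455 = 0.01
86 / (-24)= -43 / 12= -3.58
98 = 98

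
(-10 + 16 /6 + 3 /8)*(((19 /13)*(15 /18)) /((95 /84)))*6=-1169 /26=-44.96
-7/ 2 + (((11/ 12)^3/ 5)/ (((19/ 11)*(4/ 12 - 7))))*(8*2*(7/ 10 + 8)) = -1222589/ 228000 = -5.36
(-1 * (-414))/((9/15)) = 690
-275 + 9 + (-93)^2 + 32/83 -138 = 8245.39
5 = 5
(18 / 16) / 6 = 3 / 16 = 0.19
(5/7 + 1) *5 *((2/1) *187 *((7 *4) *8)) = 718080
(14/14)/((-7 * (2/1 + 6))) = -1/56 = -0.02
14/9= 1.56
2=2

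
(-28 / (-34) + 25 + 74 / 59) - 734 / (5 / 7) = -5017619 / 5015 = -1000.52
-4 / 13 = -0.31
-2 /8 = -1 /4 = -0.25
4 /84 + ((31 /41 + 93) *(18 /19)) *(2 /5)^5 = 48931399 /51121875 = 0.96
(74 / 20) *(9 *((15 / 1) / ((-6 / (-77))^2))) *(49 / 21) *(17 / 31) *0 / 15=0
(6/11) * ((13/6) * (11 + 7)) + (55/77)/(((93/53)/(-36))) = 15798/2387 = 6.62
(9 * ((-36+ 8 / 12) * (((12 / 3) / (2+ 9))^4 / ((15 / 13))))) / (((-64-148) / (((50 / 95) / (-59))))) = -3328 / 16412561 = -0.00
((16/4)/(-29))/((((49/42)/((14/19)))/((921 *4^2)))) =-707328/551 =-1283.72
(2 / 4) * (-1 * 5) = -5 / 2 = -2.50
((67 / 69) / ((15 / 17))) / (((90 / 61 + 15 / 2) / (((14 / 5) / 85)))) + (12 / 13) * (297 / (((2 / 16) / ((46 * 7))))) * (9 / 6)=390183852467668 / 368330625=1059330.47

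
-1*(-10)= 10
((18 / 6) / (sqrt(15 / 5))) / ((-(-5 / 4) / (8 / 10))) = 16*sqrt(3) / 25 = 1.11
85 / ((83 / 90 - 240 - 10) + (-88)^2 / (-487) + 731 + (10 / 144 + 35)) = 4967400 / 29283713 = 0.17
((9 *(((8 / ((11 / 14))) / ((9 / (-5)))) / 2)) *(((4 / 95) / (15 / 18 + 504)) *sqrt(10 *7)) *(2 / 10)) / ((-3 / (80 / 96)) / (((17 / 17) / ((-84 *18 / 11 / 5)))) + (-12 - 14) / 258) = -866880 *sqrt(70) / 201847989239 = -0.00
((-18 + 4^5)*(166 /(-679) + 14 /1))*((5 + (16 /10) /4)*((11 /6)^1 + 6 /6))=143759412 /679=211722.26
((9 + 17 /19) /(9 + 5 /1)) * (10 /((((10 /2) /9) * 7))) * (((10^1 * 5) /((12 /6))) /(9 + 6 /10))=17625 /3724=4.73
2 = 2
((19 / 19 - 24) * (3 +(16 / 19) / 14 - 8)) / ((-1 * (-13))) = 15111 / 1729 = 8.74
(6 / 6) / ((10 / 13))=13 / 10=1.30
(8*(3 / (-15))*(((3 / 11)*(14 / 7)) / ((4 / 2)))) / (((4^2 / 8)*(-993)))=4 / 18205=0.00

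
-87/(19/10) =-870/19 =-45.79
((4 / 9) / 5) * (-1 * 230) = -184 / 9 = -20.44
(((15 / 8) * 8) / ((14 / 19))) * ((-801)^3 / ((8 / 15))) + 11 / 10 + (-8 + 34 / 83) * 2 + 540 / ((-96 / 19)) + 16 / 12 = -2735287755702521 / 139440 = -19616234622.08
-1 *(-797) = 797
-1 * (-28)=28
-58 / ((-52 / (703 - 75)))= 700.46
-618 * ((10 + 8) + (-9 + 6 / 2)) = -7416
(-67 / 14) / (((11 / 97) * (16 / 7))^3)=-2996305459 / 10903552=-274.80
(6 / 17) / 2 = 3 / 17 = 0.18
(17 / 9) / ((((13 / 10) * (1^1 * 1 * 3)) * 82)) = 85 / 14391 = 0.01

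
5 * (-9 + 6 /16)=-345 /8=-43.12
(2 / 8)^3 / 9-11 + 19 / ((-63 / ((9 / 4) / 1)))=-47081 / 4032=-11.68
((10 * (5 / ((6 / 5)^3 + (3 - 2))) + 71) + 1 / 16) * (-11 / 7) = -487717 / 3472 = -140.47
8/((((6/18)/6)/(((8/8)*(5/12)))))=60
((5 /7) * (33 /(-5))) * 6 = -198 /7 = -28.29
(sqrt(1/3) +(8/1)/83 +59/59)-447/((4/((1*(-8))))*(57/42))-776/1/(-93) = sqrt(3)/3 +97995553/146661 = 668.75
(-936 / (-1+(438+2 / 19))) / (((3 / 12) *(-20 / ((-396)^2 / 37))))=253528704 / 139675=1815.13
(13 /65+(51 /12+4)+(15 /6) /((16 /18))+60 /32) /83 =1051 /6640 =0.16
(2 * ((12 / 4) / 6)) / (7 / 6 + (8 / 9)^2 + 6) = 0.13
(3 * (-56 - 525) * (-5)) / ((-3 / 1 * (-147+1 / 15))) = 43575 / 2204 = 19.77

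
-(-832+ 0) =832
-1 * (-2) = 2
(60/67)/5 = 12/67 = 0.18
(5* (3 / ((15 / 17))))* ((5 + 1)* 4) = 408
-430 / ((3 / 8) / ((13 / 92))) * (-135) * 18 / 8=1131975 / 23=49216.30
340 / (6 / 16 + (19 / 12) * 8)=8160 / 313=26.07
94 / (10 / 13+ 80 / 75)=9165 / 179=51.20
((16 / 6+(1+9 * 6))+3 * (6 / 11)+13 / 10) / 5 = 19999 / 1650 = 12.12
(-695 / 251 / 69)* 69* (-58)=160.60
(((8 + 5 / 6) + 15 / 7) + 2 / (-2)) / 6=419 / 252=1.66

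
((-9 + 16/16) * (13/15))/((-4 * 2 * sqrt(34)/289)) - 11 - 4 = -15 + 221 * sqrt(34)/30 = 27.95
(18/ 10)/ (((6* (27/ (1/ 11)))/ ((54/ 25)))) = 3/ 1375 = 0.00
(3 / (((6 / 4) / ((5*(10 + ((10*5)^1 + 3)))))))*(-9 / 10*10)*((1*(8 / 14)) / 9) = -360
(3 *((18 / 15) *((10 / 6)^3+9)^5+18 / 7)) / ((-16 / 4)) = -47243178816581 / 111602610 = -423316.07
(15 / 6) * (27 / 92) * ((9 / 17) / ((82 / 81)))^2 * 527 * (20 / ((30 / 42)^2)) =21795989733 / 5258168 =4145.17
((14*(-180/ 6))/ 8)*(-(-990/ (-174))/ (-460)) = -3465/ 5336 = -0.65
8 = 8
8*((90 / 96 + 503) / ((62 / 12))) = 24189 / 31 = 780.29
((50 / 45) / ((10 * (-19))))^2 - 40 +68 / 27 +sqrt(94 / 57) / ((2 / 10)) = -1095995 / 29241 +5 * sqrt(5358) / 57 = -31.06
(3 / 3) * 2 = 2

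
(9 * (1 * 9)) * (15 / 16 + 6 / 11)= 120.12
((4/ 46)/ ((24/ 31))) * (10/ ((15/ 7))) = 217/ 414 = 0.52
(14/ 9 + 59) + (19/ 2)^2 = 150.81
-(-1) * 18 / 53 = 18 / 53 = 0.34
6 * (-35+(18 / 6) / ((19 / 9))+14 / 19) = -3744 / 19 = -197.05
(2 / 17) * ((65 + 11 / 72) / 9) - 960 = -5282989 / 5508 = -959.15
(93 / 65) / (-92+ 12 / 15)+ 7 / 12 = 0.57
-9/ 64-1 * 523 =-33481/ 64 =-523.14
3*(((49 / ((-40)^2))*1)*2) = 147 / 800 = 0.18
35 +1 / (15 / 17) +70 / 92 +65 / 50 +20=20077 / 345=58.19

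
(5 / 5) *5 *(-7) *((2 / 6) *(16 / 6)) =-280 / 9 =-31.11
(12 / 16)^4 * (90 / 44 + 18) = 35721 / 5632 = 6.34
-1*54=-54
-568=-568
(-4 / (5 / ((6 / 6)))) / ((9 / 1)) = -4 / 45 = -0.09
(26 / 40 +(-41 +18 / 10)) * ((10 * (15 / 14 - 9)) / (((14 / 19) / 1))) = 4148.06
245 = 245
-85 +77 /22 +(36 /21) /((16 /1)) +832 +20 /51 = 1072427 /1428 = 751.00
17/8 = 2.12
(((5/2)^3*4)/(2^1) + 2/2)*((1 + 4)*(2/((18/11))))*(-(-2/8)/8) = 2365/384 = 6.16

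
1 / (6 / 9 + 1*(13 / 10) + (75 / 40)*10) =60 / 1243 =0.05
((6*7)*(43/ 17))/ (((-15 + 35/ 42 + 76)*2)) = 774/ 901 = 0.86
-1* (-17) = 17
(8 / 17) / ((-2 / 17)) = -4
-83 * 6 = -498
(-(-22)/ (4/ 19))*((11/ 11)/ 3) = 209/ 6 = 34.83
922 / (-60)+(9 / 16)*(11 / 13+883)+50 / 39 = 251201 / 520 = 483.08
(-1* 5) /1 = -5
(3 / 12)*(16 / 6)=2 / 3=0.67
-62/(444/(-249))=34.77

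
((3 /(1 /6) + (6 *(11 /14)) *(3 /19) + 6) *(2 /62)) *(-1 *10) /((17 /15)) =-493650 /70091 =-7.04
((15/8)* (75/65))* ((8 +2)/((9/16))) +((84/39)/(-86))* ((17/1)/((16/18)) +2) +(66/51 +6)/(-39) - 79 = -361885/8772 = -41.25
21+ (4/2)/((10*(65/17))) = 6842/325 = 21.05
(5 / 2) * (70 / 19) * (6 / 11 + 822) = 1583400 / 209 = 7576.08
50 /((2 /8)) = 200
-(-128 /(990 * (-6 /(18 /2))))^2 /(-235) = 1024 /6397875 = 0.00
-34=-34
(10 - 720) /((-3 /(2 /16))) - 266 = -2837 /12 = -236.42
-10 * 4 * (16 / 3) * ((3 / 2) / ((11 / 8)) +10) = -78080 / 33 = -2366.06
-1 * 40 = -40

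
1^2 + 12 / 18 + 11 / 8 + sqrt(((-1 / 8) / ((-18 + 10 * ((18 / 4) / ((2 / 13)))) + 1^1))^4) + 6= 131762837 / 14572848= 9.04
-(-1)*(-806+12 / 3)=-802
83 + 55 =138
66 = 66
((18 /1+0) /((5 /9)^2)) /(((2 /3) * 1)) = 2187 /25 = 87.48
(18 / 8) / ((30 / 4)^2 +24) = 3 / 107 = 0.03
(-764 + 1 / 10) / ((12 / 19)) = -145141 / 120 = -1209.51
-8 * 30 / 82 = -2.93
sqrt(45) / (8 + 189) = 3* sqrt(5) / 197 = 0.03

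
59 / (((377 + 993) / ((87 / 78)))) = 1711 / 35620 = 0.05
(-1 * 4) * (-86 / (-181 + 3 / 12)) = -1376 / 723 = -1.90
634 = 634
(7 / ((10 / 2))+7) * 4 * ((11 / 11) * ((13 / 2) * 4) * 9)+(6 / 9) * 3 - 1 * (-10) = 39372 / 5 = 7874.40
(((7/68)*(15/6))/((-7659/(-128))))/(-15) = -112/390609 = -0.00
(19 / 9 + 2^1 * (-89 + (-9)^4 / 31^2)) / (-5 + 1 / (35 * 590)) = 28975357250 / 893000601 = 32.45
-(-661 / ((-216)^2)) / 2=661 / 93312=0.01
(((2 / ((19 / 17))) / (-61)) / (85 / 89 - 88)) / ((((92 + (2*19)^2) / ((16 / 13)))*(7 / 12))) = 1513 / 3268273372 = 0.00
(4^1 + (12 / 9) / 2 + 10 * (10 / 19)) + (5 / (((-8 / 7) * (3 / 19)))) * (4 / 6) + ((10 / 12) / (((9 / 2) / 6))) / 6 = -17149 / 2052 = -8.36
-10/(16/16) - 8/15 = -10.53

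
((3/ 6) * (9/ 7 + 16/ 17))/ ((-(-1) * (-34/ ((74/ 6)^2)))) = -362785/ 72828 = -4.98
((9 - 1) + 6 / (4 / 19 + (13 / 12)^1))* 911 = 3396208 / 295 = 11512.57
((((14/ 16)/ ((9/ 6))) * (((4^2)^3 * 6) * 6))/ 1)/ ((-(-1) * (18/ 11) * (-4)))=-39424/ 3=-13141.33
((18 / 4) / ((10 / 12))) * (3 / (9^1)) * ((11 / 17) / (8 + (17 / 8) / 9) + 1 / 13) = 183393 / 655265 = 0.28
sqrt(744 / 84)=sqrt(434) / 7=2.98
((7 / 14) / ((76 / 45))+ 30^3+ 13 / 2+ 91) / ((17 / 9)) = 37069785 / 2584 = 14345.89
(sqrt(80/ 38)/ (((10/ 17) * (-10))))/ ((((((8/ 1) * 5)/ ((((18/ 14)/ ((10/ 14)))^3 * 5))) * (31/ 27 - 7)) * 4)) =334611 * sqrt(190)/ 600400000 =0.01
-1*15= -15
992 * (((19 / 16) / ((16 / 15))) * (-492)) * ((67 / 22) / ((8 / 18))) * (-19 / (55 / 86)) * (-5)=-535366304955 / 968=-553064364.62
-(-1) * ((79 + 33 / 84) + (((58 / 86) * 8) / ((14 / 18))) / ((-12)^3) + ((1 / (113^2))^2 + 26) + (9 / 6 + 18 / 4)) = 131199809125177 / 1177854135864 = 111.39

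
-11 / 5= -2.20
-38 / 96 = -19 / 48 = -0.40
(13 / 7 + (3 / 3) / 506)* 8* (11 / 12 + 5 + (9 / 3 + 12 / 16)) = 254620 / 1771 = 143.77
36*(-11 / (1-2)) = 396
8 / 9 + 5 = 53 / 9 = 5.89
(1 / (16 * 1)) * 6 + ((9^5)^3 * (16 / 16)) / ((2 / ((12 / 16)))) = 308836698141975 / 4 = 77209174535493.75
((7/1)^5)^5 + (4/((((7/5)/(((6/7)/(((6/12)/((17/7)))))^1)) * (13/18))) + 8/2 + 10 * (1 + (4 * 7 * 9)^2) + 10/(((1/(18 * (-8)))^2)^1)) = 5979824975081623249095879/4459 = 1341068619663965743237.47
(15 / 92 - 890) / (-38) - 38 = -50983 / 3496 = -14.58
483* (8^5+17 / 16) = 15827457.19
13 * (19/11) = 247/11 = 22.45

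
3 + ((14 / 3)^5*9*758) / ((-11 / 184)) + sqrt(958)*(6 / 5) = -75011388037 / 297 + 6*sqrt(958) / 5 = -252563558.94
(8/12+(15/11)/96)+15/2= 8639/1056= 8.18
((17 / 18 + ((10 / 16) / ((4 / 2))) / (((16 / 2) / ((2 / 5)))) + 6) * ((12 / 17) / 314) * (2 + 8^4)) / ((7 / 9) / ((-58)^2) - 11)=-20725034643 / 3555417604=-5.83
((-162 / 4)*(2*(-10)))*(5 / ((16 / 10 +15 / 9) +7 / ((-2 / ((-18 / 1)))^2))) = 30375 / 4277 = 7.10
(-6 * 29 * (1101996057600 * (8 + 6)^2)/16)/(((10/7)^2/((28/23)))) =-32226971067744768/23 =-1401172655119337.74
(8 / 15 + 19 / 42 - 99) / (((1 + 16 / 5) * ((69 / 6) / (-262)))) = 599194 / 1127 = 531.67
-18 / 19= -0.95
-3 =-3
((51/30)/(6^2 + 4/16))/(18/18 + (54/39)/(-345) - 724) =-10166/156729195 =-0.00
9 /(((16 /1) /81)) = 729 /16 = 45.56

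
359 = 359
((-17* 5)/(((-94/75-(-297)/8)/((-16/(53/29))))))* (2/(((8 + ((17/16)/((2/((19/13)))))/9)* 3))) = 2362613760/1381410709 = 1.71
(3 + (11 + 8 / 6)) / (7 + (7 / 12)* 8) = 46 / 35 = 1.31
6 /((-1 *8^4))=-3 /2048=-0.00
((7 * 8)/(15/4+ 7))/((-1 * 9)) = -224/387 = -0.58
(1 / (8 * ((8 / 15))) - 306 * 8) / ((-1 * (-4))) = -156657 / 256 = -611.94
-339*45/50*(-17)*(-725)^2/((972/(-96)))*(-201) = 54121293500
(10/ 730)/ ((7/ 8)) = 0.02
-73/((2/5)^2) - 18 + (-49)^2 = 1926.75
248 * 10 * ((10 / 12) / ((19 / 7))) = 43400 / 57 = 761.40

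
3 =3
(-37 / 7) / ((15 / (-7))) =37 / 15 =2.47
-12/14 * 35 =-30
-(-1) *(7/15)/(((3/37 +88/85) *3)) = 4403/31599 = 0.14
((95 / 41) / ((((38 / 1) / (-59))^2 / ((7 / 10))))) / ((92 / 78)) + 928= 931.31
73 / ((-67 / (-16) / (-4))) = -4672 / 67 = -69.73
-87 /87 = -1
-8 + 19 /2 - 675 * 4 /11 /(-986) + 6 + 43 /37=3576043 /401302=8.91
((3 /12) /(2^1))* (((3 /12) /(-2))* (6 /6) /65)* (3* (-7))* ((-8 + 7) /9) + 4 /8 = 6233 /12480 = 0.50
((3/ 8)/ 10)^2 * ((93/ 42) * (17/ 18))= 527/ 179200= 0.00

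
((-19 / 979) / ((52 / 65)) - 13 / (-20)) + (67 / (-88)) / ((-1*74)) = 1843111 / 2897840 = 0.64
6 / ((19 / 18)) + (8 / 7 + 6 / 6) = 7.83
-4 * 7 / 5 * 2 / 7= -8 / 5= -1.60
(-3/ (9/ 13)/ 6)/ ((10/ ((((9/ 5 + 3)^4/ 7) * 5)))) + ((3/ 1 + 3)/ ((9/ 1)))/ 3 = -1069522/ 39375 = -27.16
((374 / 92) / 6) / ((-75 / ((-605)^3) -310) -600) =-97435855 / 130866253116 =-0.00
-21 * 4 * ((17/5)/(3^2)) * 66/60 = -2618/75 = -34.91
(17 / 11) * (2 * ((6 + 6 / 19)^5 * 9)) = 7614259200000 / 27237089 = 279554.81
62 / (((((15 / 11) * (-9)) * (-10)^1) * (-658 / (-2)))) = 0.00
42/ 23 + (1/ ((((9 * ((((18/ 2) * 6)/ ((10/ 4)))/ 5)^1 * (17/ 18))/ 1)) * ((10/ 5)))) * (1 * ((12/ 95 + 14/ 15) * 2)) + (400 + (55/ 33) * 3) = 244824556/ 601749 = 406.85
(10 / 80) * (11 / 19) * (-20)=-55 / 38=-1.45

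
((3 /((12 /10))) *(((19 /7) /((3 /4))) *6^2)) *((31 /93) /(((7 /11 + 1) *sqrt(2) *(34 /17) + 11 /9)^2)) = 1672939354680 /267024707047 - 584042374080 *sqrt(2) /267024707047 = 3.17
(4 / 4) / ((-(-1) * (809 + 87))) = 1 / 896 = 0.00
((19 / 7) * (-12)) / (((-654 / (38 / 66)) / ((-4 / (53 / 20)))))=-57760 / 1334487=-0.04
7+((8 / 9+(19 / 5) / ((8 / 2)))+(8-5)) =2131 / 180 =11.84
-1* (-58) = 58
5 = 5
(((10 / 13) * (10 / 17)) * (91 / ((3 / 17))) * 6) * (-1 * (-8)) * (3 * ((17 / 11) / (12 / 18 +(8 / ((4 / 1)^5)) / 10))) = 2193408000 / 28193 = 77799.74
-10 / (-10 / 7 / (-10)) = -70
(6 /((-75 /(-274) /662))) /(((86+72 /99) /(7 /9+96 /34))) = 1099392668 /1824525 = 602.56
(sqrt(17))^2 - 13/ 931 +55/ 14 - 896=-1629409/ 1862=-875.09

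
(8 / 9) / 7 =0.13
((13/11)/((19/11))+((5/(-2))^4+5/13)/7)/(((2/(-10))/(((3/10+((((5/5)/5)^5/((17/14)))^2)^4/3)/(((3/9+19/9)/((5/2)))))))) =-5444916043897957933950237929961742697098923/561638018837617710232734680175781250000000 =-9.69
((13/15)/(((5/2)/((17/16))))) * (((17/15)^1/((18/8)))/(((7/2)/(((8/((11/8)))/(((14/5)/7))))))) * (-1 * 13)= -1562912/155925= -10.02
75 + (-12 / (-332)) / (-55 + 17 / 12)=4002639 / 53369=75.00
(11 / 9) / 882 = 11 / 7938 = 0.00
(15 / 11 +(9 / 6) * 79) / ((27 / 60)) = 2930 / 11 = 266.36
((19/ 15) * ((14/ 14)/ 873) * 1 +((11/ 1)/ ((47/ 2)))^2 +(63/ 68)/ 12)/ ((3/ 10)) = 2342810627/ 2360431368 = 0.99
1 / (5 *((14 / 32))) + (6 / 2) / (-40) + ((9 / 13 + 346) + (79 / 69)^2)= 6037531351 / 17330040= 348.39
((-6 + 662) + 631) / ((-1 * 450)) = -143 / 50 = -2.86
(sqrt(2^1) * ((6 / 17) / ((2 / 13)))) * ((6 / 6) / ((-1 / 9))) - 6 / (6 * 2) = -29.70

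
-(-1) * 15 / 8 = 15 / 8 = 1.88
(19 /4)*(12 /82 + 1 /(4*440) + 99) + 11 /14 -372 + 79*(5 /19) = 4626772247 /38389120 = 120.52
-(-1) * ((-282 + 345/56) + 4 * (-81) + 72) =-29559/56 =-527.84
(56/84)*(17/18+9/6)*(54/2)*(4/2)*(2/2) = 88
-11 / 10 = -1.10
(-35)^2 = 1225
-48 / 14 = -24 / 7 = -3.43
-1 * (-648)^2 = -419904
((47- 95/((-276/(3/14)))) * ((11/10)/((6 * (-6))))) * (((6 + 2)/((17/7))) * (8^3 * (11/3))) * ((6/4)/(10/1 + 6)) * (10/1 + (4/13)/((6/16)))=-9023.37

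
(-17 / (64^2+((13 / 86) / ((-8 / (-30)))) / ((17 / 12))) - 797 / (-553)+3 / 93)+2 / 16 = 1309504158975 / 821346775928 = 1.59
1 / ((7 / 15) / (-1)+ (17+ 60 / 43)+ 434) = 645 / 291494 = 0.00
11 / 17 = 0.65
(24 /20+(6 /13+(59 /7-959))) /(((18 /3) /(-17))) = 1223303 /455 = 2688.58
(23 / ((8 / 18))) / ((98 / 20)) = 1035 / 98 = 10.56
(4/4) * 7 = 7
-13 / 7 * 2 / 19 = -0.20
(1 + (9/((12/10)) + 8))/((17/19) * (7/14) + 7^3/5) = 1045/4373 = 0.24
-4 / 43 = -0.09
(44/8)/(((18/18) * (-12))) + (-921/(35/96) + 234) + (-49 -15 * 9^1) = -2080369/840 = -2476.63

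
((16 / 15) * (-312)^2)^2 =269535412224 / 25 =10781416488.96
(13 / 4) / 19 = 13 / 76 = 0.17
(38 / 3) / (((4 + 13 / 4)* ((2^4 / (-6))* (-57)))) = 1 / 87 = 0.01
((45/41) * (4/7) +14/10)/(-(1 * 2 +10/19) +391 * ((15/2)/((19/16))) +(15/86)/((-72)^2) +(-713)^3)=-8213712768/1468633144148981755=-0.00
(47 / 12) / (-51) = -47 / 612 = -0.08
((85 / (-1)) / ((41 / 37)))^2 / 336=17.51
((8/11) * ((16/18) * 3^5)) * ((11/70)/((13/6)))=5184/455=11.39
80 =80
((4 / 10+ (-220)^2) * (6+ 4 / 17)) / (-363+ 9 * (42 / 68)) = -51304424 / 60765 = -844.31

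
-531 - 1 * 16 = -547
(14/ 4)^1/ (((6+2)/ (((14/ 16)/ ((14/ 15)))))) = 105/ 256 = 0.41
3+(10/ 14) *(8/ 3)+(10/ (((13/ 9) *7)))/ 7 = 9643/ 1911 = 5.05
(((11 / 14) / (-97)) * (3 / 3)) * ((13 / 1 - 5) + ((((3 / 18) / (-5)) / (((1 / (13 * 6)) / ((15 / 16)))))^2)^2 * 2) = -28331435 / 44498944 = -0.64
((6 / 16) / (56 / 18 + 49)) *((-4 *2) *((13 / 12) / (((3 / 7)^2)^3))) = -218491 / 21708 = -10.06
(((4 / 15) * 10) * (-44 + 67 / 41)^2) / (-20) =-2011446 / 8405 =-239.32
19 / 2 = 9.50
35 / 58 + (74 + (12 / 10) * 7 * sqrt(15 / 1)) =107.14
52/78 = 0.67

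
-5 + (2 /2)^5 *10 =5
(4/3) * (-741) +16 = -972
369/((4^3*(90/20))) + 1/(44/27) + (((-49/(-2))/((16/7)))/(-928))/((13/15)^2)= 103758019/55204864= 1.88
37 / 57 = 0.65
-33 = -33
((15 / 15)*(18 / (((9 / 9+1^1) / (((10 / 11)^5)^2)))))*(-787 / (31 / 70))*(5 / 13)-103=-25867136557762909 / 10452782114203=-2474.67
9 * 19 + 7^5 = 16978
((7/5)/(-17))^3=-343/614125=-0.00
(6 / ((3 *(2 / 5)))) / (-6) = -5 / 6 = -0.83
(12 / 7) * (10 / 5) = 24 / 7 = 3.43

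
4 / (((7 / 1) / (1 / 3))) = 0.19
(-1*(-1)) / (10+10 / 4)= 0.08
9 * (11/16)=99/16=6.19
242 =242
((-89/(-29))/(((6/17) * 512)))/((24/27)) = 4539/237568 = 0.02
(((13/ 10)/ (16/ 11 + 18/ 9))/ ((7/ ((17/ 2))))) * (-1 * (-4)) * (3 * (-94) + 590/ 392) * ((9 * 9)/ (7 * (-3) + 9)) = 3608525349/ 1042720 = 3460.68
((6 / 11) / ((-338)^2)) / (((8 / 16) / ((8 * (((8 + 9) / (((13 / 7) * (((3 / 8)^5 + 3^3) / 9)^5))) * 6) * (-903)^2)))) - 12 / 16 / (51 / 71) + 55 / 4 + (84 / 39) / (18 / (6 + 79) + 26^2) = 6062112640566559619672723306178951358 / 226463012823651017084519898266582079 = 26.77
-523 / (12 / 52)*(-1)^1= 6799 / 3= 2266.33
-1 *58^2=-3364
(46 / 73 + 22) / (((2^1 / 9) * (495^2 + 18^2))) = 826 / 1990053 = 0.00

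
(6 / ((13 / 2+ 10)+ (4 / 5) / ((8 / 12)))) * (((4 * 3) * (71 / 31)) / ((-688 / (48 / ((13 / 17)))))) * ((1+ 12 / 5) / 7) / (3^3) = -328304 / 21470631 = -0.02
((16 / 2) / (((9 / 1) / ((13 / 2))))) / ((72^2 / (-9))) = -13 / 1296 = -0.01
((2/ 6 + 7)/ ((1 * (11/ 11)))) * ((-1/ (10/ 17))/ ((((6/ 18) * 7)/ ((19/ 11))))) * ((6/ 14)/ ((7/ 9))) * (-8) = 69768/ 1715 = 40.68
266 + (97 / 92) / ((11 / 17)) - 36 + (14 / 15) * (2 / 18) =31659383 / 136620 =231.73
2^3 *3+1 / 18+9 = 33.06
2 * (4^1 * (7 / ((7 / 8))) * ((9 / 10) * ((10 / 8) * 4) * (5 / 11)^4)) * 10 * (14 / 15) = 1680000 / 14641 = 114.75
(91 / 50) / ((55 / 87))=7917 / 2750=2.88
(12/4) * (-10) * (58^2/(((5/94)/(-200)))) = 379459200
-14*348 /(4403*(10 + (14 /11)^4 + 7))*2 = -6793424 /60239959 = -0.11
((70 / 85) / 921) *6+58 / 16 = 151575 / 41752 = 3.63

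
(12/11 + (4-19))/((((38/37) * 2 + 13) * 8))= -5661/49016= -0.12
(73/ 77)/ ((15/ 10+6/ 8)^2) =1168/ 6237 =0.19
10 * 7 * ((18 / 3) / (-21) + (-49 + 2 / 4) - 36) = -5935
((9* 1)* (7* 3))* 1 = 189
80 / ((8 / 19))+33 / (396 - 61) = 190.10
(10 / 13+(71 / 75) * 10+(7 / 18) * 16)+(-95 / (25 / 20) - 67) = -74027 / 585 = -126.54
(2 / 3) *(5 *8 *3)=80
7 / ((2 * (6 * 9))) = 7 / 108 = 0.06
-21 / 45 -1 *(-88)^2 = -116167 / 15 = -7744.47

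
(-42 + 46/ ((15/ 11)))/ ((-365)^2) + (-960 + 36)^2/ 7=243737801876/ 1998375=121968.00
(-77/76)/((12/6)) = -77/152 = -0.51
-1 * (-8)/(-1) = -8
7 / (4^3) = 7 / 64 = 0.11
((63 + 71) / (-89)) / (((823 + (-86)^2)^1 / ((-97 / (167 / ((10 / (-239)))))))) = -129980 / 29196000283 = -0.00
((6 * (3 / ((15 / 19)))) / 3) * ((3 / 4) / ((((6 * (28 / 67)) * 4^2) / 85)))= 12.08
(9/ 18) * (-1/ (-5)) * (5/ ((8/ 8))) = 1/ 2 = 0.50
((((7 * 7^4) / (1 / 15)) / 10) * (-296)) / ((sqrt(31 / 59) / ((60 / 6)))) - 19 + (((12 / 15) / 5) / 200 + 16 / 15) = -74623080 * sqrt(1829) / 31 - 67247 / 3750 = -102948116.36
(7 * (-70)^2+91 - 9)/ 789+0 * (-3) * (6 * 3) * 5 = 34382/ 789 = 43.58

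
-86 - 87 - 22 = -195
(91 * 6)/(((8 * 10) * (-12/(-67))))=6097/160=38.11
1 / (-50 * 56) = -1 / 2800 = -0.00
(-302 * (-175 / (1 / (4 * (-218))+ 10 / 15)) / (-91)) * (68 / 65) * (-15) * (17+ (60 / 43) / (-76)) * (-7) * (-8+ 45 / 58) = 81978244912267200 / 6971167697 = 11759614.53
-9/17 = -0.53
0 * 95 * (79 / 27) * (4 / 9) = 0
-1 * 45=-45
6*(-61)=-366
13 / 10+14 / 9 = 257 / 90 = 2.86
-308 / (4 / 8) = -616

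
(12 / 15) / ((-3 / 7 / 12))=-112 / 5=-22.40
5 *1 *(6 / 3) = 10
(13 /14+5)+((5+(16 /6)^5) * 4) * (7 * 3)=13328059 /1134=11753.14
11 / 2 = 5.50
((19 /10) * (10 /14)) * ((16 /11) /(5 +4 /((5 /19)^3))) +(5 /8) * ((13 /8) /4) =145309305 /553138432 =0.26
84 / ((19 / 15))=1260 / 19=66.32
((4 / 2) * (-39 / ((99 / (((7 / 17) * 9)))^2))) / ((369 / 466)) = -593684 / 4301187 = -0.14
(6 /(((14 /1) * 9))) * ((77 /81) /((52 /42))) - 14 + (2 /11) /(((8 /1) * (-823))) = -532444195 /38131236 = -13.96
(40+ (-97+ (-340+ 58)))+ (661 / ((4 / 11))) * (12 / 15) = 5576 / 5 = 1115.20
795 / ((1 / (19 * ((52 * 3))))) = 2356380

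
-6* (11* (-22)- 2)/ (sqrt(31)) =1464* sqrt(31)/ 31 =262.94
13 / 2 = 6.50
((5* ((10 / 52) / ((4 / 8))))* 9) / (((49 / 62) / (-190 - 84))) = -3822300 / 637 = -6000.47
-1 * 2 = -2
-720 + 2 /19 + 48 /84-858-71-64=-1712.32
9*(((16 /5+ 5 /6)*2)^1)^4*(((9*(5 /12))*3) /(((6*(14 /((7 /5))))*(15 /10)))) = 214358881 /45000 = 4763.53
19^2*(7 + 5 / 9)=24548 / 9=2727.56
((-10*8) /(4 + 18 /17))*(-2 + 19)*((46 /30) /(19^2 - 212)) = -53176 /19221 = -2.77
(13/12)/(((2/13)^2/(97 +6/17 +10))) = 4009525/816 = 4913.63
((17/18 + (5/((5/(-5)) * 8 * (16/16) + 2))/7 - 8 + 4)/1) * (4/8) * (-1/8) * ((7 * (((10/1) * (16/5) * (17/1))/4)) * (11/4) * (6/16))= 4675/24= 194.79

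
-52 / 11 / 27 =-52 / 297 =-0.18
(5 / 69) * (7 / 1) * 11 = 385 / 69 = 5.58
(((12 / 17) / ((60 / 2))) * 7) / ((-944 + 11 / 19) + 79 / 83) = -11039 / 63166645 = -0.00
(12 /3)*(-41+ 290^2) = 336236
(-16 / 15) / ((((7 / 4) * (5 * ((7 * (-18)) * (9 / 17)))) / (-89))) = -48416 / 297675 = -0.16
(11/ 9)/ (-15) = -11/ 135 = -0.08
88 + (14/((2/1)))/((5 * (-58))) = 25513/290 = 87.98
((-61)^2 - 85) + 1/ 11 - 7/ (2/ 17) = 78685/ 22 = 3576.59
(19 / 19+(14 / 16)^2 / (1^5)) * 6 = 339 / 32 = 10.59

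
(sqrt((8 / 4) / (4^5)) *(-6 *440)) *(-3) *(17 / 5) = 1683 *sqrt(2) / 2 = 1190.06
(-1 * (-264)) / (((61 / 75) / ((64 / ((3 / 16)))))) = 6758400 / 61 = 110793.44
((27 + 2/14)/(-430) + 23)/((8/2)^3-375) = -6904/93611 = -0.07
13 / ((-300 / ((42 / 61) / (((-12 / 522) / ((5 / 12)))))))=2639 / 4880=0.54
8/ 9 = 0.89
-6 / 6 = -1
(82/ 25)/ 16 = 41/ 200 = 0.20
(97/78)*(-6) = -97/13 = -7.46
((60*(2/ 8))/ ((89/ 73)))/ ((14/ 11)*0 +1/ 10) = 10950/ 89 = 123.03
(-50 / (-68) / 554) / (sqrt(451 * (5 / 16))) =0.00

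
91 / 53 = 1.72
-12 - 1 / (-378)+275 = 99415 / 378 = 263.00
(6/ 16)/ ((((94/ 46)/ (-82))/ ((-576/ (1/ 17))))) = 6925392/ 47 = 147348.77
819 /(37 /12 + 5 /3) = 3276 /19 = 172.42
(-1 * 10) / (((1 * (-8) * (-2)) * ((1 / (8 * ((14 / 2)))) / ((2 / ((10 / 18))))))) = -126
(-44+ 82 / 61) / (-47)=2602 / 2867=0.91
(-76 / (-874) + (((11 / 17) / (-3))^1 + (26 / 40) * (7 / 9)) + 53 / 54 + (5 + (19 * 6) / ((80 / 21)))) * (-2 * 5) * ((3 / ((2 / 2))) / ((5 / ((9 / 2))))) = -3064343 / 3128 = -979.65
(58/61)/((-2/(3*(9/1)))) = -12.84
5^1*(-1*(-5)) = 25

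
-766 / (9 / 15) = -3830 / 3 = -1276.67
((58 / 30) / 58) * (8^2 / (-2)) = -16 / 15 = -1.07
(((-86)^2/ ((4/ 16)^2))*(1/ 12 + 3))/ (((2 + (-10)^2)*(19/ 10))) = 5473040/ 2907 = 1882.71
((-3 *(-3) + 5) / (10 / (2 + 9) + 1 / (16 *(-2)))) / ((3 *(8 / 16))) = 10.63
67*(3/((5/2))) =402/5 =80.40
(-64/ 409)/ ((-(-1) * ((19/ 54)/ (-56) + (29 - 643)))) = 193536/ 759412795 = 0.00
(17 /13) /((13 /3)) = 51 /169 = 0.30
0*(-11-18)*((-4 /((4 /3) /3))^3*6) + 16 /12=4 /3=1.33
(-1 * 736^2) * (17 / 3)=-9208832 / 3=-3069610.67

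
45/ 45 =1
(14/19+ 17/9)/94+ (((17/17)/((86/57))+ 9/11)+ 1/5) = 32482036/19007505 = 1.71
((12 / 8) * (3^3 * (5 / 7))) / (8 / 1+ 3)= 405 / 154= 2.63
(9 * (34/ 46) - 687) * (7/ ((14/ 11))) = -86064/ 23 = -3741.91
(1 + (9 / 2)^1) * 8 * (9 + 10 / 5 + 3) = 616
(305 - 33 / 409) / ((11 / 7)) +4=890980 / 4499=198.04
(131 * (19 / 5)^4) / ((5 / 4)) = 68288204 / 3125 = 21852.23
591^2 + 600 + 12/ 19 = 6647751/ 19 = 349881.63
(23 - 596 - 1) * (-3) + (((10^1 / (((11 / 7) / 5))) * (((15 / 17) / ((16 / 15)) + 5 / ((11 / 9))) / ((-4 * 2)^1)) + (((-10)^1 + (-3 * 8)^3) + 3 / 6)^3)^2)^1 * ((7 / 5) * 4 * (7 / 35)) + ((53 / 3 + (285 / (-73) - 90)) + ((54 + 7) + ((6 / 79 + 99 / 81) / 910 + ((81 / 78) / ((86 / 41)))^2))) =96523516282710579866587126097394507381898672583 / 12297665199925039334400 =7848930241107795071678202.00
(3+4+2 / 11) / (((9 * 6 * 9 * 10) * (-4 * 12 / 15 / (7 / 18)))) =-553 / 3079296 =-0.00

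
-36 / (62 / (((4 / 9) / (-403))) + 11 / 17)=1224 / 1911407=0.00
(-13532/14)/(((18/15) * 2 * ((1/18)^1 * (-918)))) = 995/126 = 7.90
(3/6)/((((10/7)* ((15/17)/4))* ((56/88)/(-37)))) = -6919/75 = -92.25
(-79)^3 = -493039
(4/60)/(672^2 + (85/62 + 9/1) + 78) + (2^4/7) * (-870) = -5847169845166/2940387135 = -1988.57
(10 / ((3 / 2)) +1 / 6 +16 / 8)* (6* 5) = 265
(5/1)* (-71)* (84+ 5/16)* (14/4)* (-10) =16761325/16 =1047582.81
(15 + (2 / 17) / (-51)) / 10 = 1.50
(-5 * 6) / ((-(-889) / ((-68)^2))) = -138720 / 889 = -156.04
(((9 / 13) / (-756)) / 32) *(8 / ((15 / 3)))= -1 / 21840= -0.00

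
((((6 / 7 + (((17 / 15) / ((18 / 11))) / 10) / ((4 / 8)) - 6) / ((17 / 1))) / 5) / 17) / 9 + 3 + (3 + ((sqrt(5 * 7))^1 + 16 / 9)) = sqrt(35) + 955820209 / 122897250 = 13.69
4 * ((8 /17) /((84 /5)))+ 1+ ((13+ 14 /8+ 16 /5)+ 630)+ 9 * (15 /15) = 4698563 /7140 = 658.06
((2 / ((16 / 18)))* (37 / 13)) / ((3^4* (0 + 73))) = 37 / 34164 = 0.00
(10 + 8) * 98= 1764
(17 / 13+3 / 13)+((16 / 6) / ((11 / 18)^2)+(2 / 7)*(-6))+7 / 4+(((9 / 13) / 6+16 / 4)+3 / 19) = 10868785 / 836836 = 12.99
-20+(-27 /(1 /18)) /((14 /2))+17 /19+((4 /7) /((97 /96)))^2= -772735161 /8759779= -88.21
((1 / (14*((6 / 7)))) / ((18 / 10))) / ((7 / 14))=5 / 54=0.09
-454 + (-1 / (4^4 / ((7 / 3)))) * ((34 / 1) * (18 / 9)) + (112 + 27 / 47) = -3086617 / 9024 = -342.05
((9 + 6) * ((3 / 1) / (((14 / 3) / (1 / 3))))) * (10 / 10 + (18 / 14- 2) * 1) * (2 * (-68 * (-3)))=18360 / 49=374.69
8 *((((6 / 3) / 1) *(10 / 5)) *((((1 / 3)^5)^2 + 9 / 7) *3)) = 17006336 / 137781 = 123.43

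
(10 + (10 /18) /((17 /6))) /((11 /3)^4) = 14040 /248897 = 0.06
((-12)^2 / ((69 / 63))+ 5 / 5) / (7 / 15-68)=-45705 / 23299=-1.96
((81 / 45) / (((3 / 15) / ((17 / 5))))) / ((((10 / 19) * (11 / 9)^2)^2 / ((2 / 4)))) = 24.75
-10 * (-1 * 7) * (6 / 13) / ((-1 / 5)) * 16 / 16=-2100 / 13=-161.54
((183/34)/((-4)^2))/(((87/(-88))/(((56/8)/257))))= -4697/506804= -0.01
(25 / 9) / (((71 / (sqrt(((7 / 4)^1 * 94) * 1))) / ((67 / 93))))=1675 * sqrt(658) / 118854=0.36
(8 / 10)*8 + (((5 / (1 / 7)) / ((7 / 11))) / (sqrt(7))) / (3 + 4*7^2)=55*sqrt(7) / 1393 + 32 / 5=6.50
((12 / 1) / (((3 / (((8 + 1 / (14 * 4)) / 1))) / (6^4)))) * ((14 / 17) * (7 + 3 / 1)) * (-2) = -11638080 / 17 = -684592.94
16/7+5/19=339/133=2.55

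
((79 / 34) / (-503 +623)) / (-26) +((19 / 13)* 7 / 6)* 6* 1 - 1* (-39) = 401717 / 8160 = 49.23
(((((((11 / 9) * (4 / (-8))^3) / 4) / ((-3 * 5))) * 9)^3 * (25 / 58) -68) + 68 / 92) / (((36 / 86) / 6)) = -17067520485881 / 17703567360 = -964.07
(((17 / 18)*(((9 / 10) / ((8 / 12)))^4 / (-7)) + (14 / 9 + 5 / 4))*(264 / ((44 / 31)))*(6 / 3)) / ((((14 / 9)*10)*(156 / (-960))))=-4419871779 / 12740000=-346.93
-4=-4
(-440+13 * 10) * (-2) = 620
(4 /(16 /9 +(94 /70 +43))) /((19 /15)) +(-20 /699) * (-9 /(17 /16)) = 84963405 /273340688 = 0.31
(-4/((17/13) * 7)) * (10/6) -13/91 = -311/357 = -0.87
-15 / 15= -1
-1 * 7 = -7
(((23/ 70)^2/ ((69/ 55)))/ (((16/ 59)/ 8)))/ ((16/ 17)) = 253759/ 94080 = 2.70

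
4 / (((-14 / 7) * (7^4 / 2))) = -4 / 2401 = -0.00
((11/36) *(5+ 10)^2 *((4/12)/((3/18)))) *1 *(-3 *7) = -2887.50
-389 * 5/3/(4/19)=-36955/12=-3079.58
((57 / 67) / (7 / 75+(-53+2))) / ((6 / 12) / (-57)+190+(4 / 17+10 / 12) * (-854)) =4142475 / 179119326193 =0.00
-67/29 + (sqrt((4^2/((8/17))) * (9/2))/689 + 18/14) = -208/203 + 3 * sqrt(17)/689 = -1.01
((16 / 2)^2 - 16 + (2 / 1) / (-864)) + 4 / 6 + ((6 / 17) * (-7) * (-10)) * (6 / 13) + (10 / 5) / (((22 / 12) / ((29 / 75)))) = 1588123577 / 26254800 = 60.49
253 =253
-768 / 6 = -128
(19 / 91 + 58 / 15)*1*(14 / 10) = 5563 / 975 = 5.71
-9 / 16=-0.56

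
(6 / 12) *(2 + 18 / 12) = 1.75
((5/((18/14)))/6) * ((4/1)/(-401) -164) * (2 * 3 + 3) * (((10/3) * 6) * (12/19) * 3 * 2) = -552451200/7619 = -72509.67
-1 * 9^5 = -59049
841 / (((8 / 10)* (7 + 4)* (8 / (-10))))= -21025 / 176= -119.46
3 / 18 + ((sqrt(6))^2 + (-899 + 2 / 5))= -26773 / 30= -892.43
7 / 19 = 0.37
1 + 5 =6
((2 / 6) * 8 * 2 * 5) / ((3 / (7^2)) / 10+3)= 39200 / 4419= 8.87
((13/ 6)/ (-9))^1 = -13/ 54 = -0.24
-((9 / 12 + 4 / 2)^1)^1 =-11 / 4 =-2.75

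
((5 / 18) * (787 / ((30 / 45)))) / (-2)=-3935 / 24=-163.96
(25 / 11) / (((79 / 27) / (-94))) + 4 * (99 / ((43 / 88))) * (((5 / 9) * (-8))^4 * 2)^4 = 2312250962979810736929749564400850 / 7693533932980749183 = 300544714967411.90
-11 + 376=365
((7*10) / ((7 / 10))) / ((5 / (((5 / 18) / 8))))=25 / 36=0.69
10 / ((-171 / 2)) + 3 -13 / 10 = 2707 / 1710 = 1.58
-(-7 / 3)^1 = 7 / 3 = 2.33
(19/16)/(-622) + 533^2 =2827253709/9952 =284089.00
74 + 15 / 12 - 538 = -1851 / 4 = -462.75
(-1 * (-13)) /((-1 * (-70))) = 13 /70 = 0.19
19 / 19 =1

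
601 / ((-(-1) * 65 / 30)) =3606 / 13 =277.38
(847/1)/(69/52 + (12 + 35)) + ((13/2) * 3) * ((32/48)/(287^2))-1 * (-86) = 3061330921/29570471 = 103.53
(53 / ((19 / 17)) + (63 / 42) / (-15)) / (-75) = -2997 / 4750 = -0.63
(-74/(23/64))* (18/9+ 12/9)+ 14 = -672.38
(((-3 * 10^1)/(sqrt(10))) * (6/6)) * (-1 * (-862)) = -2586 * sqrt(10) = -8177.65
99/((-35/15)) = -297/7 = -42.43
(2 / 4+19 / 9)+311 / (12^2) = 4.77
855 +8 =863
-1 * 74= -74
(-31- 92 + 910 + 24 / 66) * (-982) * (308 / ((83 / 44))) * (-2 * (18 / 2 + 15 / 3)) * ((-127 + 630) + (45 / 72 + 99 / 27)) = 148835315952400 / 83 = 1793196577739.76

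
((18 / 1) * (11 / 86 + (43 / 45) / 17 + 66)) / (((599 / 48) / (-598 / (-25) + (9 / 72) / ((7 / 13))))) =51963655302 / 22537375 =2305.67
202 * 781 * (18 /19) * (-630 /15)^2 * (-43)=-215398138032 /19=-11336744106.95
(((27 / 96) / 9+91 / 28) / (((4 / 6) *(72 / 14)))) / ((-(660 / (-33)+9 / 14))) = 1715 / 34688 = 0.05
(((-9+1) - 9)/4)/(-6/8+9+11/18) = -153/319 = -0.48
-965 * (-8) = 7720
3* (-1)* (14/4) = -21/2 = -10.50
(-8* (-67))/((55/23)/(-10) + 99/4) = 49312/2255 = 21.87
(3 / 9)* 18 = 6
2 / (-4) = -1 / 2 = -0.50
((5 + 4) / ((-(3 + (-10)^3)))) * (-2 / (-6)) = 3 / 997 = 0.00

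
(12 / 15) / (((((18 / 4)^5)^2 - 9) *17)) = 4096 / 296375890725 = 0.00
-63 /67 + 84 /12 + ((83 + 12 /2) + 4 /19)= 121279 /1273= 95.27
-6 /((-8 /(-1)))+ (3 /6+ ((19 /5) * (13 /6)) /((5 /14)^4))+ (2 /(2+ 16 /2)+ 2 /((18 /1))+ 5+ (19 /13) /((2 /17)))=765693281 /1462500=523.55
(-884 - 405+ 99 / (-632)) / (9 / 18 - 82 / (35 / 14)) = 4073735 / 102068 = 39.91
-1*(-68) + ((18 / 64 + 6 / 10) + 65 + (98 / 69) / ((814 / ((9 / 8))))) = 200524921 / 1497760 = 133.88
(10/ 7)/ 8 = 0.18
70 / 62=35 / 31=1.13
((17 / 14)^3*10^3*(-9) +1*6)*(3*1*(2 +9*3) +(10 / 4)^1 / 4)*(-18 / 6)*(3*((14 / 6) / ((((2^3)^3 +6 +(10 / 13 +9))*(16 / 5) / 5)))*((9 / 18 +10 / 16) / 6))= 3776245167825 / 229505024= 16453.87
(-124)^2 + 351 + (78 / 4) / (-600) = 6290787 / 400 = 15726.97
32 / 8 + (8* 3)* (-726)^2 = 12649828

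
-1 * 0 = 0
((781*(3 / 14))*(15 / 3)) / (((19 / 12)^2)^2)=121461120 / 912247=133.14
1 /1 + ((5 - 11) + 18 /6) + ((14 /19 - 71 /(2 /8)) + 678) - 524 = -2494 /19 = -131.26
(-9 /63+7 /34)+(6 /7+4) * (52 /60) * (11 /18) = 12097 /4590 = 2.64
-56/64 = -7/8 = -0.88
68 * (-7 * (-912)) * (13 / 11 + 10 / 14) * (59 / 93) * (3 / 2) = 267102912 / 341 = 783293.00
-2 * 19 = -38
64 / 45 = 1.42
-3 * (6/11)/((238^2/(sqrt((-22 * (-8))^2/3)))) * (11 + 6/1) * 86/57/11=-0.01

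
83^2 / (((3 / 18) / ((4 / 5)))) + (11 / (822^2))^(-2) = 2282764344936 / 605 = 3773164206.51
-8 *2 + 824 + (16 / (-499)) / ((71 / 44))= 28625928 / 35429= 807.98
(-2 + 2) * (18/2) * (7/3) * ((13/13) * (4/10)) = 0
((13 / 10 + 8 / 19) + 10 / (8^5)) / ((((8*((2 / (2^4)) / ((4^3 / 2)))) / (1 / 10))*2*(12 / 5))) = 1.15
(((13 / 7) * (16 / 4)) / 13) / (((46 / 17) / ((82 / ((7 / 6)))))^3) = 292558066272 / 29212967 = 10014.66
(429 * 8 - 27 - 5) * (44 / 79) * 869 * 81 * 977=130227847200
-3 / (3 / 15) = -15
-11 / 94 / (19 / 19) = -11 / 94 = -0.12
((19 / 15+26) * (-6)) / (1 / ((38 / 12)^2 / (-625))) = 147649 / 56250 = 2.62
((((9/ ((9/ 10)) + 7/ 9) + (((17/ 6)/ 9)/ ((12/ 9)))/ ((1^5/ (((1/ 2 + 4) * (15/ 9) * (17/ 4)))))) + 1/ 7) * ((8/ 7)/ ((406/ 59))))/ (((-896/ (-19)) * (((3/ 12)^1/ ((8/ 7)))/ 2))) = 83376617/ 140372064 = 0.59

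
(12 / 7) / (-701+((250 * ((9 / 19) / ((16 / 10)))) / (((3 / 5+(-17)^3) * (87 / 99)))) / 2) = -1299231552 / 531283932347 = -0.00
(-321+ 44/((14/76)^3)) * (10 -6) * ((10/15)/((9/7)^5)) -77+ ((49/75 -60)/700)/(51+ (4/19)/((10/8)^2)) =15125777695875419/3011906438100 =5021.99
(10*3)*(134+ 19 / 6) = 4115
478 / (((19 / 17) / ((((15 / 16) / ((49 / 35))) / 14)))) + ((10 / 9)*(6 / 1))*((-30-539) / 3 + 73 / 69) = -423783645 / 342608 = -1236.93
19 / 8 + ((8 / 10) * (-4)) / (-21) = 2123 / 840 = 2.53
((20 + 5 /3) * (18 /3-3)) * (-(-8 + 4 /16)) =2015 /4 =503.75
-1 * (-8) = 8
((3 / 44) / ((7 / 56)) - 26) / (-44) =70 / 121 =0.58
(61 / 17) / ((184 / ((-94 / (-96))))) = 2867 / 150144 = 0.02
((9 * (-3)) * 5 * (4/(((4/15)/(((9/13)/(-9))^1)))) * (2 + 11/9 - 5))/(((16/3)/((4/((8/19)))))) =-12825/26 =-493.27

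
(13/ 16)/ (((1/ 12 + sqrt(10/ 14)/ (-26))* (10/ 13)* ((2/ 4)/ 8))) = 79092* sqrt(35)/ 5015 + 1199562/ 5015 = 332.50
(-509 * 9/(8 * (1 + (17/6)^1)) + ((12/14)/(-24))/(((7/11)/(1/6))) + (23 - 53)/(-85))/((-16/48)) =68529527/153272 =447.11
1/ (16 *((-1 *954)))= -1/ 15264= -0.00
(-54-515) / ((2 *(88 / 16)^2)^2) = -2276 / 14641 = -0.16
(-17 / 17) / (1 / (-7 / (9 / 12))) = 28 / 3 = 9.33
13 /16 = 0.81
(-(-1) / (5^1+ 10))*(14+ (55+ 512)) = 581 / 15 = 38.73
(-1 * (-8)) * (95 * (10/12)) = 1900/3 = 633.33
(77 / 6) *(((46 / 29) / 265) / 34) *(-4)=-3542 / 391935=-0.01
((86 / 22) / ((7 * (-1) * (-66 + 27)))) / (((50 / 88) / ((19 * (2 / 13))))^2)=10928192 / 28835625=0.38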